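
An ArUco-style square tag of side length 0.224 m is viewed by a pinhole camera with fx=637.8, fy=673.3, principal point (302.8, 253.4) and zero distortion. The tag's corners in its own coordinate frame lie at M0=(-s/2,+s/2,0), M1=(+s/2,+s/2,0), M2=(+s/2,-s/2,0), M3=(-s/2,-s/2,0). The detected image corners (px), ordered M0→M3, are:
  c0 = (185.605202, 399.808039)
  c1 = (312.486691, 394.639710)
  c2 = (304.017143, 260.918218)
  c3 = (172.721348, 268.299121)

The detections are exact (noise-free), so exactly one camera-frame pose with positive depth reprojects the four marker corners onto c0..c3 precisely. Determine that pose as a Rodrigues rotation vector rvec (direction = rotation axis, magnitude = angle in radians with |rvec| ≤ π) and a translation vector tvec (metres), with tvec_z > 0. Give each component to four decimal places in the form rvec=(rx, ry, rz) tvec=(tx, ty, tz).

rvec=(0.1764, 0.0685, -0.0603) tvec=(-0.1021, 0.1280, 1.0950)

Intrinsics K: fx=637.8, fy=673.3, cx=302.8, cy=253.4
Marker side s = 0.224 m; corners in marker frame (Z=0):
  M0 = (-0.1120, +0.1120, 0)
  M1 = (+0.1120, +0.1120, 0)
  M2 = (+0.1120, -0.1120, 0)
  M3 = (-0.1120, -0.1120, 0)
Detected image corners:
  c0 = (185.605202, 399.808039) px
  c1 = (312.486691, 394.639710) px
  c2 = (304.017143, 260.918218) px
  c3 = (172.721348, 268.299121) px
Planar DLT: solve 8×8 A·h = b for H (H[2,2]=1):
  H  [+559.78616 +86.29273 +243.31786]
  H  [-50.09478 +644.34661 +332.11469]
  H  [-0.06700 +0.15820 +1.00000]
B = K⁻¹H; ‖b₁‖=0.913280, ‖b₂‖=0.913280; λ = 2/(‖b₁‖+‖b₂‖) = 1.094954, sign → tz>0 ⇒ λ=+1.094954
r₁ = λ·B[:,0] = (+0.99585,-0.05386,-0.07336); r₂ = λ·B[:,1] = (+0.06591,+0.98267,+0.17322)
r₃ = r₁×r₂ = (+0.06276,-0.17734,+0.98215); SVD([r₁ r₂ r₃]) → R = UVᵀ:
  R  [+0.99585 +0.06591 +0.06276]
  R  [-0.05386 +0.98267 -0.17734]
  R  [-0.07336 +0.17322 +0.98215]
t = (-0.10212, +0.12801, +1.09495) m
tr R = 2.960672; θ = arccos((tr R − 1)/2) = 0.198640 rad = 11.381°
axis k = ((R−Rᵀ)₃₂, (R−Rᵀ)₁₃, (R−Rᵀ)₂₁) / (2 sinθ) = (+0.888239, +0.344890, -0.303449)
rvec = θ·k = (+0.176440, +0.068509, -0.060277)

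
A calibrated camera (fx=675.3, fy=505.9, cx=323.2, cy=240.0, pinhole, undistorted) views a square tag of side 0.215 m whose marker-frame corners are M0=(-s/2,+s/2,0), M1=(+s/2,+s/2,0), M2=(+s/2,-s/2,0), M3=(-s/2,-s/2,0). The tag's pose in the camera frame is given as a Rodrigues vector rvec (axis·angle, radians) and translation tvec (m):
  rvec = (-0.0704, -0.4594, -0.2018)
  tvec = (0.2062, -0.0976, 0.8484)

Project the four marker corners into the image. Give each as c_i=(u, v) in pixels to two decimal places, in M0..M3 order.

c0=(436.96, 256.85) c1=(567.11, 233.45) c2=(532.05, 115.18) c3=(398.47, 124.28)

Intrinsics K: fx=675.3, fy=505.9, cx=323.2, cy=240.0
Marker side s = 0.215 m; corners in marker frame (Z=0):
  M0 = (-0.1075, +0.1075, 0)
  M1 = (+0.1075, +0.1075, 0)
  M2 = (+0.1075, -0.1075, 0)
  M3 = (-0.1075, -0.1075, 0)
rvec = (-0.0704, -0.4594, -0.2018), |rvec| = θ = 0.50668 rad = 29.031°
Rodrigues: sinθ=0.48528, 1−cosθ=0.12564; R = I + sinθ·[k]× + (1−cosθ)·[k]×²:
    [+0.87678 +0.20910 -0.43304]
    [-0.17745 +0.97764 +0.11280]
    [+0.44695 -0.02206 +0.89429]
t = (0.2062, -0.0976, 0.8484) m
M0: Pc = R·M0+t = (+0.13442, +0.02657, +0.79798); u = 675.3·(+0.13442)/0.79798 + 323.2 = 436.9578, v = 505.9·(+0.02657)/0.79798 + 240.0 = 256.8462
M1: Pc = R·M1+t = (+0.32293, -0.01158, +0.89408); u = 675.3·(+0.32293)/0.89408 + 323.2 = 567.1129, v = 505.9·(-0.01158)/0.89408 + 240.0 = 233.4483
M2: Pc = R·M2+t = (+0.27798, -0.22177, +0.89882); u = 675.3·(+0.27798)/0.89882 + 323.2 = 532.0488, v = 505.9·(-0.22177)/0.89882 + 240.0 = 115.1753
M3: Pc = R·M3+t = (+0.08947, -0.18362, +0.80272); u = 675.3·(+0.08947)/0.80272 + 323.2 = 398.4651, v = 505.9·(-0.18362)/0.80272 + 240.0 = 124.2766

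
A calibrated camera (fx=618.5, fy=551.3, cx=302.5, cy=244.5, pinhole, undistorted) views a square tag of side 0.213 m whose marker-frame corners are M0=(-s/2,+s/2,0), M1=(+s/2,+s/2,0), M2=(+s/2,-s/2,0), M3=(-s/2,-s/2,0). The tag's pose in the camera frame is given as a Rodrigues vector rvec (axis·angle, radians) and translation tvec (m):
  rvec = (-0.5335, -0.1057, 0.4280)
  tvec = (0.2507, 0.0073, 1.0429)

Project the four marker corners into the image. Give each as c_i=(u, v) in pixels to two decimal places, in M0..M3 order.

c0=(374.38, 269.55) c1=(495.60, 319.79) c2=(520.50, 229.24) c3=(411.29, 184.21)

Intrinsics K: fx=618.5, fy=551.3, cx=302.5, cy=244.5
Marker side s = 0.213 m; corners in marker frame (Z=0):
  M0 = (-0.1065, +0.1065, 0)
  M1 = (+0.1065, +0.1065, 0)
  M2 = (+0.1065, -0.1065, 0)
  M3 = (-0.1065, -0.1065, 0)
rvec = (-0.5335, -0.1057, 0.4280), |rvec| = θ = 0.69208 rad = 39.653°
Rodrigues: sinθ=0.63814, 1−cosθ=0.23008; R = I + sinθ·[k]× + (1−cosθ)·[k]×²:
    [+0.90664 -0.36755 -0.20715]
    [+0.42173 +0.77529 +0.47019]
    [-0.01222 -0.51365 +0.85791]
t = (0.2507, 0.0073, 1.0429) m
M0: Pc = R·M0+t = (+0.11500, +0.04495, +0.98950); u = 618.5·(+0.11500)/0.98950 + 302.5 = 374.3814, v = 551.3·(+0.04495)/0.98950 + 244.5 = 269.5460
M1: Pc = R·M1+t = (+0.30811, +0.13478, +0.98689); u = 618.5·(+0.30811)/0.98689 + 302.5 = 495.5983, v = 551.3·(+0.13478)/0.98689 + 244.5 = 319.7921
M2: Pc = R·M2+t = (+0.38640, -0.03035, +1.09630); u = 618.5·(+0.38640)/1.09630 + 302.5 = 520.4959, v = 551.3·(-0.03035)/1.09630 + 244.5 = 229.2360
M3: Pc = R·M3+t = (+0.19329, -0.12018, +1.09891); u = 618.5·(+0.19329)/1.09891 + 302.5 = 411.2885, v = 551.3·(-0.12018)/1.09891 + 244.5 = 184.2069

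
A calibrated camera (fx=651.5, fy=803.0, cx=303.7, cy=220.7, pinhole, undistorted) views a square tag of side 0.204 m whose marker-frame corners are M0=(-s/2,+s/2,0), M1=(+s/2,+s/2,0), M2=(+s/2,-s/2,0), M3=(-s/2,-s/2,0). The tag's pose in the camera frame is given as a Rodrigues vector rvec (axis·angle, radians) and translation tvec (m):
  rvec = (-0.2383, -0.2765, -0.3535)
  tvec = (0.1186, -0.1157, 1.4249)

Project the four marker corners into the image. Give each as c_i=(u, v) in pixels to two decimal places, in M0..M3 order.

Intrinsics K: fx=651.5, fy=803.0, cx=303.7, cy=220.7
Marker side s = 0.204 m; corners in marker frame (Z=0):
  M0 = (-0.1020, +0.1020, 0)
  M1 = (+0.1020, +0.1020, 0)
  M2 = (+0.1020, -0.1020, 0)
  M3 = (-0.1020, -0.1020, 0)
rvec = (-0.2383, -0.2765, -0.3535), |rvec| = θ = 0.50814 rad = 29.114°
Rodrigues: sinθ=0.48655, 1−cosθ=0.12635; R = I + sinθ·[k]× + (1−cosθ)·[k]×²:
    [+0.90144 +0.37073 -0.22353]
    [-0.30624 +0.91106 +0.27601]
    [+0.30597 -0.18035 +0.93480]
t = (0.1186, -0.1157, 1.4249) m
M0: Pc = R·M0+t = (+0.06447, +0.00847, +1.37530); u = 651.5·(+0.06447)/1.37530 + 303.7 = 334.2391, v = 803.0·(+0.00847)/1.37530 + 220.7 = 225.6425
M1: Pc = R·M1+t = (+0.24836, -0.05401, +1.43771); u = 651.5·(+0.24836)/1.43771 + 303.7 = 416.2447, v = 803.0·(-0.05401)/1.43771 + 220.7 = 190.5351
M2: Pc = R·M2+t = (+0.17273, -0.23987, +1.47450); u = 651.5·(+0.17273)/1.47450 + 303.7 = 380.0209, v = 803.0·(-0.23987)/1.47450 + 220.7 = 90.0720
M3: Pc = R·M3+t = (-0.01116, -0.17739, +1.41209); u = 651.5·(-0.01116)/1.41209 + 303.7 = 298.5506, v = 803.0·(-0.17739)/1.41209 + 220.7 = 119.8239

c0=(334.24, 225.64) c1=(416.24, 190.54) c2=(380.02, 90.07) c3=(298.55, 119.82)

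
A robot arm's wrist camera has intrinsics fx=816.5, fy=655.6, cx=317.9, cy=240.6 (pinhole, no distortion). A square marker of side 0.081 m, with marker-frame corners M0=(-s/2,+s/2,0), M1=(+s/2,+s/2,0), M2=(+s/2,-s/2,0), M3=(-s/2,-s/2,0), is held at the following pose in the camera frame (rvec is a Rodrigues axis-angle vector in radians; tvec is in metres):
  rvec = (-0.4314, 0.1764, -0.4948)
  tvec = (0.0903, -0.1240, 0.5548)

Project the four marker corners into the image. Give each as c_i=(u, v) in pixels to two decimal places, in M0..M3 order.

c0=(427.23, 153.23) c1=(535.54, 103.33) c2=(473.09, 38.11) c3=(372.03, 85.46)

Intrinsics K: fx=816.5, fy=655.6, cx=317.9, cy=240.6
Marker side s = 0.081 m; corners in marker frame (Z=0):
  M0 = (-0.0405, +0.0405, 0)
  M1 = (+0.0405, +0.0405, 0)
  M2 = (+0.0405, -0.0405, 0)
  M3 = (-0.0405, -0.0405, 0)
rvec = (-0.4314, 0.1764, -0.4948), |rvec| = θ = 0.67974 rad = 38.946°
Rodrigues: sinθ=0.62859, 1−cosθ=0.22227; R = I + sinθ·[k]× + (1−cosθ)·[k]×²:
    [+0.86726 +0.42096 +0.26581]
    [-0.49417 +0.79270 +0.35695]
    [-0.06044 -0.44092 +0.89551]
t = (0.0903, -0.1240, 0.5548) m
M0: Pc = R·M0+t = (+0.07222, -0.07188, +0.53939); u = 816.5·(+0.07222)/0.53939 + 317.9 = 427.2301, v = 655.6·(-0.07188)/0.53939 + 240.6 = 153.2319
M1: Pc = R·M1+t = (+0.14247, -0.11191, +0.53449); u = 816.5·(+0.14247)/0.53449 + 317.9 = 535.5432, v = 655.6·(-0.11191)/0.53449 + 240.6 = 103.3340
M2: Pc = R·M2+t = (+0.10838, -0.17612, +0.57021); u = 816.5·(+0.10838)/0.57021 + 317.9 = 473.0856, v = 655.6·(-0.17612)/0.57021 + 240.6 = 38.1072
M3: Pc = R·M3+t = (+0.03813, -0.13609, +0.57511); u = 816.5·(+0.03813)/0.57511 + 317.9 = 372.0306, v = 655.6·(-0.13609)/0.57511 + 240.6 = 85.4617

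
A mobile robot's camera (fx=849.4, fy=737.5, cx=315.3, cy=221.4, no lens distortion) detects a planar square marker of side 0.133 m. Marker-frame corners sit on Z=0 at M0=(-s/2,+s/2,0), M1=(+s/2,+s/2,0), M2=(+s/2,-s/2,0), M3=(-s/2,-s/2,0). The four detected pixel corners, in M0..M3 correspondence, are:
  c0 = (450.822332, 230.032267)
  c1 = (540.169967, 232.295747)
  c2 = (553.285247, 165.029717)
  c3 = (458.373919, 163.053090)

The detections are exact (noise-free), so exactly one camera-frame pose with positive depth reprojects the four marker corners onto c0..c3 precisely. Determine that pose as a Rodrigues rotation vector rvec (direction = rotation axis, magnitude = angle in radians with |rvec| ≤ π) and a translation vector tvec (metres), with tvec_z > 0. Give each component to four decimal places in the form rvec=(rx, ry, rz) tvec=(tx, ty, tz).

Intrinsics K: fx=849.4, fy=737.5, cx=315.3, cy=221.4
Marker side s = 0.133 m; corners in marker frame (Z=0):
  M0 = (-0.0665, +0.0665, 0)
  M1 = (+0.0665, +0.0665, 0)
  M2 = (+0.0665, -0.0665, 0)
  M3 = (-0.0665, -0.0665, 0)
Detected image corners:
  c0 = (450.822332, 230.032267) px
  c1 = (540.169967, 232.295747) px
  c2 = (553.285247, 165.029717) px
  c3 = (458.373919, 163.053090) px
Planar DLT: solve 8×8 A·h = b for H (H[2,2]=1):
  H  [+668.89313 +147.09970 +500.36678]
  H  [+6.82158 +593.37494 +198.60123]
  H  [-0.04631 +0.44887 +1.00000]
B = K⁻¹H; ‖b₁‖=0.806343, ‖b₂‖=0.806343; λ = 2/(‖b₁‖+‖b₂‖) = 1.240167, sign → tz>0 ⇒ λ=+1.240167
r₁ = λ·B[:,0] = (+0.99794,+0.02871,-0.05743); r₂ = λ·B[:,1] = (+0.00814,+0.83070,+0.55667)
r₃ = r₁×r₂ = (+0.06369,-0.55599,+0.82875); SVD([r₁ r₂ r₃]) → R = UVᵀ:
  R  [+0.99794 +0.00814 +0.06369]
  R  [+0.02871 +0.83070 -0.55599]
  R  [-0.05743 +0.55667 +0.82875]
t = (+0.27021, -0.03834, +1.24017) m
tr R = 2.657379; θ = arccos((tr R − 1)/2) = 0.594034 rad = 34.036°
axis k = ((R−Rᵀ)₃₂, (R−Rᵀ)₁₃, (R−Rᵀ)₂₁) / (2 sinθ) = (+0.993959, +0.108201, +0.018381)
rvec = θ·k = (+0.590446, +0.064275, +0.010919)

rvec=(0.5904, 0.0643, 0.0109) tvec=(0.2702, -0.0383, 1.2402)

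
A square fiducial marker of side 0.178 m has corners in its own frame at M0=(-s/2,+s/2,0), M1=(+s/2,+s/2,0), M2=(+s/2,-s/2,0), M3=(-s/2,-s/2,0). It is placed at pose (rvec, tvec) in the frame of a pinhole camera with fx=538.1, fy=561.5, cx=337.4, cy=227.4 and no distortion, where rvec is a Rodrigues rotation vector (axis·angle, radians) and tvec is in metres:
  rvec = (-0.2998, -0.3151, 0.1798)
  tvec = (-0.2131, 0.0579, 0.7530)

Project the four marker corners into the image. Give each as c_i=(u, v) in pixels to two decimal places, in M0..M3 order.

Intrinsics K: fx=538.1, fy=561.5, cx=337.4, cy=227.4
Marker side s = 0.178 m; corners in marker frame (Z=0):
  M0 = (-0.0890, +0.0890, 0)
  M1 = (+0.0890, +0.0890, 0)
  M2 = (+0.0890, -0.0890, 0)
  M3 = (-0.0890, -0.0890, 0)
rvec = (-0.2998, -0.3151, 0.1798), |rvec| = θ = 0.47063 rad = 26.965°
Rodrigues: sinθ=0.45345, 1−cosθ=0.10872; R = I + sinθ·[k]× + (1−cosθ)·[k]×²:
    [+0.93540 -0.12687 -0.33005]
    [+0.21960 +0.94002 +0.26105]
    [+0.27714 -0.31666 +0.90715]
t = (-0.2131, 0.0579, 0.7530) m
M0: Pc = R·M0+t = (-0.30764, +0.12202, +0.70015); u = 538.1·(-0.30764)/0.70015 + 337.4 = 100.9628, v = 561.5·(+0.12202)/0.70015 + 227.4 = 325.2536
M1: Pc = R·M1+t = (-0.14114, +0.16111, +0.74948); u = 538.1·(-0.14114)/0.74948 + 337.4 = 236.0662, v = 561.5·(+0.16111)/0.74948 + 227.4 = 348.0981
M2: Pc = R·M2+t = (-0.11856, -0.00622, +0.80585); u = 538.1·(-0.11856)/0.80585 + 337.4 = 258.2334, v = 561.5·(-0.00622)/0.80585 + 227.4 = 223.0684
M3: Pc = R·M3+t = (-0.28506, -0.04531, +0.75652); u = 538.1·(-0.28506)/0.75652 + 337.4 = 134.6416, v = 561.5·(-0.04531)/0.75652 + 227.4 = 193.7731

c0=(100.96, 325.25) c1=(236.07, 348.10) c2=(258.23, 223.07) c3=(134.64, 193.77)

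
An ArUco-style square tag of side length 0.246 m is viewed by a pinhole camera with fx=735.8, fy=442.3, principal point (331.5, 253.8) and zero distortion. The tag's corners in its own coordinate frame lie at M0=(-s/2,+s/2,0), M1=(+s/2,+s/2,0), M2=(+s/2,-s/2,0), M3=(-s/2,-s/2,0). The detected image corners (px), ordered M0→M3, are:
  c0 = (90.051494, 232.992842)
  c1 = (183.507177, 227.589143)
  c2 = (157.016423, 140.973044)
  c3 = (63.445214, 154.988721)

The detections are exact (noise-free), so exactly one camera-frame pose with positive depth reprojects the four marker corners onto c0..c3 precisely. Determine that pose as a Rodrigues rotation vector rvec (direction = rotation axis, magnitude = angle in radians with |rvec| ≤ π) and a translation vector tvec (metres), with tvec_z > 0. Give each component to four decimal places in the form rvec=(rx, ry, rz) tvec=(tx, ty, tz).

rvec=(0.2009, 0.5695, -0.0994) tvec=(-0.3783, -0.1910, 1.3244)

Intrinsics K: fx=735.8, fy=442.3, cx=331.5, cy=253.8
Marker side s = 0.246 m; corners in marker frame (Z=0):
  M0 = (-0.1230, +0.1230, 0)
  M1 = (+0.1230, +0.1230, 0)
  M2 = (+0.1230, -0.1230, 0)
  M3 = (-0.1230, -0.1230, 0)
Detected image corners:
  c0 = (90.051494, 232.992842) px
  c1 = (183.507177, 227.589143) px
  c2 = (157.016423, 140.973044) px
  c3 = (63.445214, 154.988721) px
Planar DLT: solve 8×8 A·h = b for H (H[2,2]=1):
  H  [+329.37641 +122.96257 +121.34029]
  H  [-116.93617 +356.72596 +189.99737]
  H  [-0.41096 +0.12169 +1.00000]
B = K⁻¹H; ‖b₁‖=0.755074, ‖b₂‖=0.755074; λ = 2/(‖b₁‖+‖b₂‖) = 1.324374, sign → tz>0 ⇒ λ=+1.324374
r₁ = λ·B[:,0] = (+0.83806,-0.03783,-0.54427); r₂ = λ·B[:,1] = (+0.14871,+0.97566,+0.16117)
r₃ = r₁×r₂ = (+0.52492,-0.21601,+0.82328); SVD([r₁ r₂ r₃]) → R = UVᵀ:
  R  [+0.83806 +0.14871 +0.52492]
  R  [-0.03783 +0.97566 -0.21601]
  R  [-0.54427 +0.16117 +0.82328]
t = (-0.37827, -0.19104, +1.32437) m
tr R = 2.637000; θ = arccos((tr R − 1)/2) = 0.612001 rad = 35.065°
axis k = ((R−Rᵀ)₃₂, (R−Rᵀ)₁₃, (R−Rᵀ)₂₁) / (2 sinθ) = (+0.328261, +0.930531, -0.162347)
rvec = θ·k = (+0.200896, +0.569486, -0.099357)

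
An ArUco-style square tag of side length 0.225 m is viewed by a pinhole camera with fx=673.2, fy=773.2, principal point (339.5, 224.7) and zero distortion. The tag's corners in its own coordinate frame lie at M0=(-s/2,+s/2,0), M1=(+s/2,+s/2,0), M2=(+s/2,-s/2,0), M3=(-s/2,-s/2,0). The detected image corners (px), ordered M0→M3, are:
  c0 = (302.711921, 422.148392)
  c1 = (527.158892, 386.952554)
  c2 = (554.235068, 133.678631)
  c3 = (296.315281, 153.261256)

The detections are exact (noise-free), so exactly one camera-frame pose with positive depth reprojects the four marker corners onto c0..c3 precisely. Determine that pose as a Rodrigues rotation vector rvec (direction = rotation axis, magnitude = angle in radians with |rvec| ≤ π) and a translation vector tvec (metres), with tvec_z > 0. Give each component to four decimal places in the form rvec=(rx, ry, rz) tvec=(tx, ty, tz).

Intrinsics K: fx=673.2, fy=773.2, cx=339.5, cy=224.7
Marker side s = 0.225 m; corners in marker frame (Z=0):
  M0 = (-0.1125, +0.1125, 0)
  M1 = (+0.1125, +0.1125, 0)
  M2 = (+0.1125, -0.1125, 0)
  M3 = (-0.1125, -0.1125, 0)
Detected image corners:
  c0 = (302.711921, 422.148392) px
  c1 = (527.158892, 386.952554) px
  c2 = (554.235068, 133.678631) px
  c3 = (296.315281, 153.261256) px
Planar DLT: solve 8×8 A·h = b for H (H[2,2]=1):
  H  [+1206.11628 +216.37825 +424.24223]
  H  [-33.22434 +1331.97847 +282.76631]
  H  [+0.33199 +0.63106 +1.00000]
B = K⁻¹H; ‖b₁‖=1.663629, ‖b₂‖=1.663629; λ = 2/(‖b₁‖+‖b₂‖) = 0.601096, sign → tz>0 ⇒ λ=+0.601096
r₁ = λ·B[:,0] = (+0.97629,-0.08382,+0.19956); r₂ = λ·B[:,1] = (+0.00191,+0.92526,+0.37933)
r₃ = r₁×r₂ = (-0.21644,-0.36995,+0.90349); SVD([r₁ r₂ r₃]) → R = UVᵀ:
  R  [+0.97629 +0.00191 -0.21644]
  R  [-0.08382 +0.92526 -0.36995]
  R  [+0.19956 +0.37933 +0.90349]
t = (+0.07567, +0.04514, +0.60110) m
tr R = 2.805042; θ = arccos((tr R − 1)/2) = 0.445209 rad = 25.509°
axis k = ((R−Rᵀ)₃₂, (R−Rᵀ)₁₃, (R−Rᵀ)₂₁) / (2 sinθ) = (+0.869949, -0.482992, -0.099534)
rvec = θ·k = (+0.387309, -0.215032, -0.044313)

rvec=(0.3873, -0.2150, -0.0443) tvec=(0.0757, 0.0451, 0.6011)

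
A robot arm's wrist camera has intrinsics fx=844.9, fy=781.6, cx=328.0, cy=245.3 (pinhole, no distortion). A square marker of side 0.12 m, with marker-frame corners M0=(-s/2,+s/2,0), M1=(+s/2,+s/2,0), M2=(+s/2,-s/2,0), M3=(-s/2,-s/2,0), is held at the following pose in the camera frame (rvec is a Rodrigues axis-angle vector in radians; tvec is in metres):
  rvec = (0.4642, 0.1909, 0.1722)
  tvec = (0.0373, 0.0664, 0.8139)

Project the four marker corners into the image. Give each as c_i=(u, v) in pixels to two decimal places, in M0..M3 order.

Intrinsics K: fx=844.9, fy=781.6, cx=328.0, cy=245.3
Marker side s = 0.12 m; corners in marker frame (Z=0):
  M0 = (-0.0600, +0.0600, 0)
  M1 = (+0.0600, +0.0600, 0)
  M2 = (+0.0600, -0.0600, 0)
  M3 = (-0.0600, -0.0600, 0)
rvec = (0.4642, 0.1909, 0.1722), |rvec| = θ = 0.53064 rad = 30.403°
Rodrigues: sinθ=0.50608, 1−cosθ=0.13752; R = I + sinθ·[k]× + (1−cosθ)·[k]×²:
    [+0.96772 -0.12095 +0.22110]
    [+0.20751 +0.88028 -0.42667]
    [-0.14303 +0.45877 +0.87697]
t = (0.0373, 0.0664, 0.8139) m
M0: Pc = R·M0+t = (-0.02802, +0.10677, +0.85001); u = 844.9·(-0.02802)/0.85001 + 328.0 = 300.1479, v = 781.6·(+0.10677)/0.85001 + 245.3 = 343.4738
M1: Pc = R·M1+t = (+0.08811, +0.13167, +0.83284); u = 844.9·(+0.08811)/0.83284 + 328.0 = 417.3813, v = 781.6·(+0.13167)/0.83284 + 245.3 = 368.8660
M2: Pc = R·M2+t = (+0.10262, +0.02603, +0.77779); u = 844.9·(+0.10262)/0.77779 + 328.0 = 439.4746, v = 781.6·(+0.02603)/0.77779 + 245.3 = 271.4611
M3: Pc = R·M3+t = (-0.01351, +0.00113, +0.79496); u = 844.9·(-0.01351)/0.79496 + 328.0 = 313.6455, v = 781.6·(+0.00113)/0.79496 + 245.3 = 246.4135

c0=(300.15, 343.47) c1=(417.38, 368.87) c2=(439.47, 271.46) c3=(313.65, 246.41)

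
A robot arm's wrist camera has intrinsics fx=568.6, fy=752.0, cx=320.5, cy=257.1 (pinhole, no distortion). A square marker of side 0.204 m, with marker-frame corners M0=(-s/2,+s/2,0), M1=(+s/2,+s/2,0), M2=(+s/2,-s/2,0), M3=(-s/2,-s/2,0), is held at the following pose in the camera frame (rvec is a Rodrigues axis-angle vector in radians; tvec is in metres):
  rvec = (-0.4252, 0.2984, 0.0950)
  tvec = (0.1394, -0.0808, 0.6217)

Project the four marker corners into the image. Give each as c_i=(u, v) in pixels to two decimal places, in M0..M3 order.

c0=(345.29, 267.92) c1=(548.64, 277.13) c2=(547.79, 53.88) c3=(367.99, 65.75)

Intrinsics K: fx=568.6, fy=752.0, cx=320.5, cy=257.1
Marker side s = 0.204 m; corners in marker frame (Z=0):
  M0 = (-0.1020, +0.1020, 0)
  M1 = (+0.1020, +0.1020, 0)
  M2 = (+0.1020, -0.1020, 0)
  M3 = (-0.1020, -0.1020, 0)
rvec = (-0.4252, 0.2984, 0.0950), |rvec| = θ = 0.52807 rad = 30.256°
Rodrigues: sinθ=0.50387, 1−cosθ=0.13622; R = I + sinθ·[k]× + (1−cosθ)·[k]×²:
    [+0.95210 -0.15263 +0.26499]
    [+0.02867 +0.90728 +0.41956]
    [-0.30446 -0.39186 +0.86819]
t = (0.1394, -0.0808, 0.6217) m
M0: Pc = R·M0+t = (+0.02672, +0.00882, +0.61278); u = 568.6·(+0.02672)/0.61278 + 320.5 = 345.2920, v = 752.0·(+0.00882)/0.61278 + 257.1 = 267.9214
M1: Pc = R·M1+t = (+0.22095, +0.01467, +0.55068); u = 568.6·(+0.22095)/0.55068 + 320.5 = 548.6378, v = 752.0·(+0.01467)/0.55068 + 257.1 = 277.1279
M2: Pc = R·M2+t = (+0.25208, -0.17042, +0.63062); u = 568.6·(+0.25208)/0.63062 + 320.5 = 547.7914, v = 752.0·(-0.17042)/0.63062 + 257.1 = 53.8789
M3: Pc = R·M3+t = (+0.05785, -0.17627, +0.69272); u = 568.6·(+0.05785)/0.69272 + 320.5 = 367.9876, v = 752.0·(-0.17627)/0.69272 + 257.1 = 65.7511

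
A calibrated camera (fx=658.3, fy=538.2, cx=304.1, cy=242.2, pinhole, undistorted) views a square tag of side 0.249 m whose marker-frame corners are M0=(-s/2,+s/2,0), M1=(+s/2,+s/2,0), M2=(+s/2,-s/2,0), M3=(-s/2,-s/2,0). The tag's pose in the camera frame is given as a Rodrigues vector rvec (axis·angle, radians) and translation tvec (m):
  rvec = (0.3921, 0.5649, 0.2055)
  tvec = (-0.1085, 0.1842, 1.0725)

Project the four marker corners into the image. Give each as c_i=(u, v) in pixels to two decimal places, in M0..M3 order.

c0=(180.82, 360.57) c1=(294.34, 410.90) c2=(307.31, 302.69) c3=(181.51, 259.50)

Intrinsics K: fx=658.3, fy=538.2, cx=304.1, cy=242.2
Marker side s = 0.249 m; corners in marker frame (Z=0):
  M0 = (-0.1245, +0.1245, 0)
  M1 = (+0.1245, +0.1245, 0)
  M2 = (+0.1245, -0.1245, 0)
  M3 = (-0.1245, -0.1245, 0)
rvec = (0.3921, 0.5649, 0.2055), |rvec| = θ = 0.71769 rad = 41.121°
Rodrigues: sinθ=0.65765, 1−cosθ=0.24668; R = I + sinθ·[k]× + (1−cosθ)·[k]×²:
    [+0.82695 -0.08223 +0.55623]
    [+0.29438 +0.90615 -0.30370]
    [-0.47905 +0.41489 +0.77355]
t = (-0.1085, 0.1842, 1.0725) m
M0: Pc = R·M0+t = (-0.22169, +0.26036, +1.18380); u = 658.3·(-0.22169)/1.18380 + 304.1 = 180.8180, v = 538.2·(+0.26036)/1.18380 + 242.2 = 360.5721
M1: Pc = R·M1+t = (-0.01578, +0.33367, +1.06451); u = 658.3·(-0.01578)/1.06451 + 304.1 = 294.3402, v = 538.2·(+0.33367)/1.06451 + 242.2 = 410.8962
M2: Pc = R·M2+t = (+0.00469, +0.10804, +0.96120); u = 658.3·(+0.00469)/0.96120 + 304.1 = 307.3143, v = 538.2·(+0.10804)/0.96120 + 242.2 = 302.6914
M3: Pc = R·M3+t = (-0.20122, +0.03473, +1.08049); u = 658.3·(-0.20122)/1.08049 + 304.1 = 181.5057, v = 538.2·(+0.03473)/1.08049 + 242.2 = 259.5012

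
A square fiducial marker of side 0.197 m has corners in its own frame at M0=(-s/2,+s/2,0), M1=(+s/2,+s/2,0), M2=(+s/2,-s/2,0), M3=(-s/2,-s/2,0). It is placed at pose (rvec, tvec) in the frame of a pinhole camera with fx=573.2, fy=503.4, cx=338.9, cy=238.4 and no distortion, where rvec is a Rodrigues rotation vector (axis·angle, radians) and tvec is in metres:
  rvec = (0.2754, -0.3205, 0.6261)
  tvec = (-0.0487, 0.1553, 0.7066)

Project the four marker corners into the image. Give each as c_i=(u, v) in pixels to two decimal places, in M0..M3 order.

Intrinsics K: fx=573.2, fy=503.4, cx=338.9, cy=238.4
Marker side s = 0.197 m; corners in marker frame (Z=0):
  M0 = (-0.0985, +0.0985, 0)
  M1 = (+0.0985, +0.0985, 0)
  M2 = (+0.0985, -0.0985, 0)
  M3 = (-0.0985, -0.0985, 0)
rvec = (0.2754, -0.3205, 0.6261), |rvec| = θ = 0.75536 rad = 43.279°
Rodrigues: sinθ=0.68555, 1−cosθ=0.27197; R = I + sinθ·[k]× + (1−cosθ)·[k]×²:
    [+0.76418 -0.61031 -0.20869]
    [+0.52616 +0.77699 -0.34560]
    [+0.37307 +0.15430 +0.91488]
t = (-0.0487, 0.1553, 0.7066) m
M0: Pc = R·M0+t = (-0.18409, +0.18001, +0.68505); u = 573.2·(-0.18409)/0.68505 + 338.9 = 184.8693, v = 503.4·(+0.18001)/0.68505 + 238.4 = 370.6753
M1: Pc = R·M1+t = (-0.03354, +0.28366, +0.75855); u = 573.2·(-0.03354)/0.75855 + 338.9 = 313.5523, v = 503.4·(+0.28366)/0.75855 + 238.4 = 426.6480
M2: Pc = R·M2+t = (+0.08669, +0.13059, +0.72815); u = 573.2·(+0.08669)/0.72815 + 338.9 = 407.1403, v = 503.4·(+0.13059)/0.72815 + 238.4 = 328.6848
M3: Pc = R·M3+t = (-0.06386, +0.02694, +0.65465); u = 573.2·(-0.06386)/0.65465 + 338.9 = 282.9892, v = 503.4·(+0.02694)/0.65465 + 238.4 = 259.1152

c0=(184.87, 370.68) c1=(313.55, 426.65) c2=(407.14, 328.68) c3=(282.99, 259.12)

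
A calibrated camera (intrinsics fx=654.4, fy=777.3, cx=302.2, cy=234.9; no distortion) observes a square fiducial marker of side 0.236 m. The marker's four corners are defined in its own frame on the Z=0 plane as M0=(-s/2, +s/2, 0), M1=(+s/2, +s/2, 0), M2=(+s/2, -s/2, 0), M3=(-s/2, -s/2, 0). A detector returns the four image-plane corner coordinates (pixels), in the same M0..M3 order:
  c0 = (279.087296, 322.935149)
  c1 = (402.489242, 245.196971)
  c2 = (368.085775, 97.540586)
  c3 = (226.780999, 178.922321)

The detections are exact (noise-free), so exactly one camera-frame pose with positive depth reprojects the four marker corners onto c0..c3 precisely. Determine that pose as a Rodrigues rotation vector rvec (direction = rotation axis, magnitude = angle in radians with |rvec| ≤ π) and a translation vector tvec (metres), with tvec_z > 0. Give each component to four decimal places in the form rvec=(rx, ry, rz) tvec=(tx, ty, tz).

rvec=(0.5101, -0.3044, -0.4077) tvec=(0.0306, -0.0265, 1.0210)

Intrinsics K: fx=654.4, fy=777.3, cx=302.2, cy=234.9
Marker side s = 0.236 m; corners in marker frame (Z=0):
  M0 = (-0.1180, +0.1180, 0)
  M1 = (+0.1180, +0.1180, 0)
  M2 = (+0.1180, -0.1180, 0)
  M3 = (-0.1180, -0.1180, 0)
Detected image corners:
  c0 = (279.087296, 322.935149) px
  c1 = (402.489242, 245.196971) px
  c2 = (368.085775, 97.540586) px
  c3 = (226.780999, 178.922321) px
Planar DLT: solve 8×8 A·h = b for H (H[2,2]=1):
  H  [+614.50394 +347.48140 +321.80009]
  H  [-299.59960 +726.98862 +214.76217]
  H  [+0.17546 +0.51568 +1.00000]
B = K⁻¹H; ‖b₁‖=0.979392, ‖b₂‖=0.979392; λ = 2/(‖b₁‖+‖b₂‖) = 1.021041, sign → tz>0 ⇒ λ=+1.021041
r₁ = λ·B[:,0] = (+0.87606,-0.44769,+0.17916); r₂ = λ·B[:,1] = (+0.29901,+0.79584,+0.52653)
r₃ = r₁×r₂ = (-0.37830,-0.40770,+0.83106); SVD([r₁ r₂ r₃]) → R = UVᵀ:
  R  [+0.87606 +0.29901 -0.37830]
  R  [-0.44769 +0.79584 -0.40770]
  R  [+0.17916 +0.52653 +0.83106]
t = (+0.03058, -0.02645, +1.02104) m
tr R = 2.502958; θ = arccos((tr R − 1)/2) = 0.720495 rad = 41.281°
axis k = ((R−Rᵀ)₃₂, (R−Rᵀ)₁₃, (R−Rᵀ)₂₁) / (2 sinθ) = (+0.708014, -0.422472, -0.565891)
rvec = θ·k = (+0.510121, -0.304389, -0.407722)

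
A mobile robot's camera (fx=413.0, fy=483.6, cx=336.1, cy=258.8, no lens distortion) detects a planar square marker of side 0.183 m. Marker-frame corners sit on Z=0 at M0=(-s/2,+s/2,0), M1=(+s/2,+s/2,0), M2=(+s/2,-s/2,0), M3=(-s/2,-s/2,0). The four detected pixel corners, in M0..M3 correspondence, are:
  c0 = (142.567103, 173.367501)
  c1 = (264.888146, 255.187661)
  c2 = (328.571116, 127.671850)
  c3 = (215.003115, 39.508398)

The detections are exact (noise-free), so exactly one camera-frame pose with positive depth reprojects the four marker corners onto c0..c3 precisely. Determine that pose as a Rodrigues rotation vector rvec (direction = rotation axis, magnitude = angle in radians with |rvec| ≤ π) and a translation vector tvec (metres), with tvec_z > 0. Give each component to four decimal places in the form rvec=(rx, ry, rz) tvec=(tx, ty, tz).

Intrinsics K: fx=413.0, fy=483.6, cx=336.1, cy=258.8
Marker side s = 0.183 m; corners in marker frame (Z=0):
  M0 = (-0.0915, +0.0915, 0)
  M1 = (+0.0915, +0.0915, 0)
  M2 = (+0.0915, -0.0915, 0)
  M3 = (-0.0915, -0.0915, 0)
Detected image corners:
  c0 = (142.567103, 173.367501) px
  c1 = (264.888146, 255.187661) px
  c2 = (328.571116, 127.671850) px
  c3 = (215.003115, 39.508398) px
Planar DLT: solve 8×8 A·h = b for H (H[2,2]=1):
  H  [+735.55232 -414.71742 +240.40446]
  H  [+522.01157 +686.18675 +149.33177]
  H  [+0.38463 -0.18359 +1.00000]
B = K⁻¹H; ‖b₁‖=1.751025, ‖b₂‖=1.751025; λ = 2/(‖b₁‖+‖b₂‖) = 0.571094, sign → tz>0 ⇒ λ=+0.571094
r₁ = λ·B[:,0] = (+0.83836,+0.49890,+0.21966); r₂ = λ·B[:,1] = (-0.48815,+0.86644,-0.10485)
r₃ = r₁×r₂ = (-0.24263,-0.01933,+0.96993); SVD([r₁ r₂ r₃]) → R = UVᵀ:
  R  [+0.83836 -0.48815 -0.24263]
  R  [+0.49890 +0.86644 -0.01933]
  R  [+0.21966 -0.10485 +0.96993]
t = (-0.13233, -0.12927, +0.57109) m
tr R = 2.674727; θ = arccos((tr R − 1)/2) = 0.578355 rad = 33.137°
axis k = ((R−Rᵀ)₃₂, (R−Rᵀ)₁₃, (R−Rᵀ)₂₁) / (2 sinθ) = (-0.078221, -0.422841, +0.902822)
rvec = θ·k = (-0.045239, -0.244552, +0.522151)

rvec=(-0.0452, -0.2446, 0.5222) tvec=(-0.1323, -0.1293, 0.5711)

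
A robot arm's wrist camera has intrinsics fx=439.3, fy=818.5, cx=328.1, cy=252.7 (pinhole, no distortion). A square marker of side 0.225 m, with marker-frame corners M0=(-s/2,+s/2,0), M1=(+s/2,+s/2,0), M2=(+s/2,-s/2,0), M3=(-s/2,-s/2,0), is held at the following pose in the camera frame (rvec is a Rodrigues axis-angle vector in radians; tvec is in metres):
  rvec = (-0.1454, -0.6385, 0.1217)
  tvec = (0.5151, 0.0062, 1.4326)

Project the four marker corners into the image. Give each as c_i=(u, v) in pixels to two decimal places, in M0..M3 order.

Intrinsics K: fx=439.3, fy=818.5, cx=328.1, cy=252.7
Marker side s = 0.225 m; corners in marker frame (Z=0):
  M0 = (-0.1125, +0.1125, 0)
  M1 = (+0.1125, +0.1125, 0)
  M2 = (+0.1125, -0.1125, 0)
  M3 = (-0.1125, -0.1125, 0)
rvec = (-0.1454, -0.6385, 0.1217), |rvec| = θ = 0.66606 rad = 38.162°
Rodrigues: sinθ=0.61789, 1−cosθ=0.21374; R = I + sinθ·[k]× + (1−cosθ)·[k]×²:
    [+0.79645 -0.06817 -0.60085]
    [+0.15763 +0.98268 +0.09745]
    [+0.58380 -0.17232 +0.79340]
t = (0.5151, 0.0062, 1.4326) m
M0: Pc = R·M0+t = (+0.41783, +0.09902, +1.34754); u = 439.3·(+0.41783)/1.34754 + 328.1 = 464.3137, v = 818.5·(+0.09902)/1.34754 + 252.7 = 312.8442
M1: Pc = R·M1+t = (+0.59703, +0.13448, +1.47889); u = 439.3·(+0.59703)/1.47889 + 328.1 = 505.4462, v = 818.5·(+0.13448)/1.47889 + 252.7 = 327.1311
M2: Pc = R·M2+t = (+0.61237, -0.08662, +1.51766); u = 439.3·(+0.61237)/1.51766 + 328.1 = 505.3553, v = 818.5·(-0.08662)/1.51766 + 252.7 = 205.9854
M3: Pc = R·M3+t = (+0.43317, -0.12208, +1.38631); u = 439.3·(+0.43317)/1.38631 + 328.1 = 465.3646, v = 818.5·(-0.12208)/1.38631 + 252.7 = 180.6193

c0=(464.31, 312.84) c1=(505.45, 327.13) c2=(505.36, 205.99) c3=(465.36, 180.62)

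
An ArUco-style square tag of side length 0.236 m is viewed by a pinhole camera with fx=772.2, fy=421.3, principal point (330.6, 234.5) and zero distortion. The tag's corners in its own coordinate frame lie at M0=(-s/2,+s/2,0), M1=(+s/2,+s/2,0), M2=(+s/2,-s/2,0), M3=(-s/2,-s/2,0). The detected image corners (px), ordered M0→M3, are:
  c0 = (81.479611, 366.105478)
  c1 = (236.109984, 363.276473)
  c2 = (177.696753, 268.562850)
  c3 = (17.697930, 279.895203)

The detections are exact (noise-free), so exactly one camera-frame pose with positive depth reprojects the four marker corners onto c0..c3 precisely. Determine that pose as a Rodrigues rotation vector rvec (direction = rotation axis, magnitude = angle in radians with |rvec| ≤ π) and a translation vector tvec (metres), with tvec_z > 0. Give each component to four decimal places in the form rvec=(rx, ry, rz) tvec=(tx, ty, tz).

rvec=(0.3271, 0.3429, -0.2033) tvec=(-0.2545, 0.1974, 0.9596)

Intrinsics K: fx=772.2, fy=421.3, cx=330.6, cy=234.5
Marker side s = 0.236 m; corners in marker frame (Z=0):
  M0 = (-0.1180, +0.1180, 0)
  M1 = (+0.1180, +0.1180, 0)
  M2 = (+0.1180, -0.1180, 0)
  M3 = (-0.1180, -0.1180, 0)
Detected image corners:
  c0 = (81.479611, 366.105478) px
  c1 = (236.109984, 363.276473) px
  c2 = (177.696753, 268.562850) px
  c3 = (17.697930, 279.895203) px
Planar DLT: solve 8×8 A·h = b for H (H[2,2]=1):
  H  [+618.03253 +296.64211 +125.80727]
  H  [-149.36386 +475.30576 +321.16716]
  H  [-0.37557 +0.29046 +1.00000]
B = K⁻¹H; ‖b₁‖=1.042119, ‖b₂‖=1.042119; λ = 2/(‖b₁‖+‖b₂‖) = 0.959583, sign → tz>0 ⇒ λ=+0.959583
r₁ = λ·B[:,0] = (+0.92230,-0.13961,-0.36039); r₂ = λ·B[:,1] = (+0.24930,+0.92745,+0.27872)
r₃ = r₁×r₂ = (+0.29533,-0.34691,+0.89019); SVD([r₁ r₂ r₃]) → R = UVᵀ:
  R  [+0.92230 +0.24930 +0.29533]
  R  [-0.13961 +0.92745 -0.34691]
  R  [-0.36039 +0.27872 +0.89019]
t = (-0.25449, +0.19740, +0.95958) m
tr R = 2.739936; θ = arccos((tr R − 1)/2) = 0.515659 rad = 29.545°
axis k = ((R−Rᵀ)₃₂, (R−Rᵀ)₁₃, (R−Rᵀ)₂₁) / (2 sinθ) = (+0.634373, +0.664881, -0.394339)
rvec = θ·k = (+0.327120, +0.342852, -0.203344)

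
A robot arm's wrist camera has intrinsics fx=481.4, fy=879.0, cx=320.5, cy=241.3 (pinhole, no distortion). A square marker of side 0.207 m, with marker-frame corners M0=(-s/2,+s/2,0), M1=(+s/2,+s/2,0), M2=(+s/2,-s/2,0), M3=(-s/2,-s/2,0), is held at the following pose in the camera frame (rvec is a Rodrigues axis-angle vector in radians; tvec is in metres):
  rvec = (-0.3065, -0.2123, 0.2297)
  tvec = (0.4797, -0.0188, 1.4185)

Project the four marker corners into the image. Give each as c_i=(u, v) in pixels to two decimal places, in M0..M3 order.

c0=(447.74, 274.01) c1=(512.14, 306.18) c2=(516.39, 188.36) c3=(455.08, 154.77)

Intrinsics K: fx=481.4, fy=879.0, cx=320.5, cy=241.3
Marker side s = 0.207 m; corners in marker frame (Z=0):
  M0 = (-0.1035, +0.1035, 0)
  M1 = (+0.1035, +0.1035, 0)
  M2 = (+0.1035, -0.1035, 0)
  M3 = (-0.1035, -0.1035, 0)
rvec = (-0.3065, -0.2123, 0.2297), |rvec| = θ = 0.43792 rad = 25.091°
Rodrigues: sinθ=0.42406, 1−cosθ=0.09437; R = I + sinθ·[k]× + (1−cosθ)·[k]×²:
    [+0.95186 -0.19041 -0.24022]
    [+0.25445 +0.92781 +0.27280]
    [+0.17094 -0.32079 +0.93160]
t = (0.4797, -0.0188, 1.4185) m
M0: Pc = R·M0+t = (+0.36148, +0.05089, +1.36761); u = 481.4·(+0.36148)/1.36761 + 320.5 = 447.7399, v = 879.0·(+0.05089)/1.36761 + 241.3 = 274.0107
M1: Pc = R·M1+t = (+0.55851, +0.10356, +1.40299); u = 481.4·(+0.55851)/1.40299 + 320.5 = 512.1384, v = 879.0·(+0.10356)/1.40299 + 241.3 = 306.1847
M2: Pc = R·M2+t = (+0.59792, -0.08849, +1.46939); u = 481.4·(+0.59792)/1.46939 + 320.5 = 516.3910, v = 879.0·(-0.08849)/1.46939 + 241.3 = 188.3627
M3: Pc = R·M3+t = (+0.40089, -0.14116, +1.43401); u = 481.4·(+0.40089)/1.43401 + 320.5 = 455.0795, v = 879.0·(-0.14116)/1.43401 + 241.3 = 154.7713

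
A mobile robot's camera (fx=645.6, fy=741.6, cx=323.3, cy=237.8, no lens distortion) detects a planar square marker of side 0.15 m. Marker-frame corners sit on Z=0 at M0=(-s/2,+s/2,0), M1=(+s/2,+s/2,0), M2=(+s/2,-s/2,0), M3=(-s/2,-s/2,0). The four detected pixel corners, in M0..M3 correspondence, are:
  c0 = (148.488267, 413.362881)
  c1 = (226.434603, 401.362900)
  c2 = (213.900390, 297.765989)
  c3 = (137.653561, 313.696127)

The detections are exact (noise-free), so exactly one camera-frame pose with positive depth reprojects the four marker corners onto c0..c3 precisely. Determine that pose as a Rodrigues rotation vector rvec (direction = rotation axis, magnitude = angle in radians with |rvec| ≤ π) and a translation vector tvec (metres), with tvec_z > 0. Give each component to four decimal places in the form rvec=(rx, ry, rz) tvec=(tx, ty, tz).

Intrinsics K: fx=645.6, fy=741.6, cx=323.3, cy=237.8
Marker side s = 0.15 m; corners in marker frame (Z=0):
  M0 = (-0.0750, +0.0750, 0)
  M1 = (+0.0750, +0.0750, 0)
  M2 = (+0.0750, -0.0750, 0)
  M3 = (-0.0750, -0.0750, 0)
Detected image corners:
  c0 = (148.488267, 413.362881) px
  c1 = (226.434603, 401.362900) px
  c2 = (213.900390, 297.765989) px
  c3 = (137.653561, 313.696127) px
Planar DLT: solve 8×8 A·h = b for H (H[2,2]=1):
  H  [+464.47273 +58.58599 +180.78557]
  H  [-190.30116 +639.59578 +356.28680]
  H  [-0.27233 -0.10569 +1.00000]
B = K⁻¹H; ‖b₁‖=0.913916, ‖b₂‖=0.913916; λ = 2/(‖b₁‖+‖b₂‖) = 1.094193, sign → tz>0 ⇒ λ=+1.094193
r₁ = λ·B[:,0] = (+0.93643,-0.18523,-0.29798); r₂ = λ·B[:,1] = (+0.15720,+0.98077,-0.11564)
r₃ = r₁×r₂ = (+0.31367,+0.06145,+0.94754); SVD([r₁ r₂ r₃]) → R = UVᵀ:
  R  [+0.93643 +0.15720 +0.31367]
  R  [-0.18523 +0.98077 +0.06145]
  R  [-0.29798 -0.11564 +0.94754]
t = (-0.24154, +0.17482, +1.09419) m
tr R = 2.864744; θ = arccos((tr R − 1)/2) = 0.369877 rad = 21.192°
axis k = ((R−Rᵀ)₃₂, (R−Rᵀ)₁₃, (R−Rᵀ)₂₁) / (2 sinθ) = (-0.244935, +0.845980, -0.473630)
rvec = θ·k = (-0.090596, +0.312908, -0.175185)

rvec=(-0.0906, 0.3129, -0.1752) tvec=(-0.2415, 0.1748, 1.0942)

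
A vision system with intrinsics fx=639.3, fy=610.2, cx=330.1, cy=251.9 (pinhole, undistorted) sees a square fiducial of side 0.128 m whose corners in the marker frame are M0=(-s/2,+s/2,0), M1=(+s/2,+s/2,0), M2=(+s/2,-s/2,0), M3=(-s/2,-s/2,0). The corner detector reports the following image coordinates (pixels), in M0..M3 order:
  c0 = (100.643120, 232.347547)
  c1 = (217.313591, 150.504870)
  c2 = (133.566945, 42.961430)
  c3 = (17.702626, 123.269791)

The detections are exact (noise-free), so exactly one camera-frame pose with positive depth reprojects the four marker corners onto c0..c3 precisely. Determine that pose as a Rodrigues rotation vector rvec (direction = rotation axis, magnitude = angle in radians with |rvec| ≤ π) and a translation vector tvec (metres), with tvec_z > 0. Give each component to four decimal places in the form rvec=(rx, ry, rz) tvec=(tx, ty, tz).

rvec=(-0.0562, -0.0093, -0.6405) tvec=(-0.1899, -0.1076, 0.5704)

Intrinsics K: fx=639.3, fy=610.2, cx=330.1, cy=251.9
Marker side s = 0.128 m; corners in marker frame (Z=0):
  M0 = (-0.0640, +0.0640, 0)
  M1 = (+0.0640, +0.0640, 0)
  M2 = (+0.0640, -0.0640, 0)
  M3 = (-0.0640, -0.0640, 0)
Detected image corners:
  c0 = (100.643120, 232.347547) px
  c1 = (217.313591, 150.504870) px
  c2 = (133.566945, 42.961430) px
  c3 = (17.702626, 123.269791) px
Planar DLT: solve 8×8 A·h = b for H (H[2,2]=1):
  H  [+913.67491 +640.93903 +117.24465]
  H  [-627.10468 +834.23269 +136.85138]
  H  [+0.04564 -0.08688 +1.00000]
B = K⁻¹H; ‖b₁‖=1.753024, ‖b₂‖=1.753023; λ = 2/(‖b₁‖+‖b₂‖) = 0.570443, sign → tz>0 ⇒ λ=+0.570443
r₁ = λ·B[:,0] = (+0.80182,-0.59699,+0.02603); r₂ = λ·B[:,1] = (+0.59750,+0.80034,-0.04956)
r₃ = r₁×r₂ = (+0.00875,+0.05529,+0.99843); SVD([r₁ r₂ r₃]) → R = UVᵀ:
  R  [+0.80182 +0.59750 +0.00875]
  R  [-0.59699 +0.80034 +0.05529]
  R  [+0.02603 -0.04956 +0.99843]
t = (-0.18993, -0.10755, +0.57044) m
tr R = 2.600594; θ = arccos((tr R − 1)/2) = 0.643006 rad = 36.842°
axis k = ((R−Rᵀ)₃₂, (R−Rᵀ)₁₃, (R−Rᵀ)₂₁) / (2 sinθ) = (-0.087437, -0.014410, -0.996066)
rvec = θ·k = (-0.056222, -0.009265, -0.640476)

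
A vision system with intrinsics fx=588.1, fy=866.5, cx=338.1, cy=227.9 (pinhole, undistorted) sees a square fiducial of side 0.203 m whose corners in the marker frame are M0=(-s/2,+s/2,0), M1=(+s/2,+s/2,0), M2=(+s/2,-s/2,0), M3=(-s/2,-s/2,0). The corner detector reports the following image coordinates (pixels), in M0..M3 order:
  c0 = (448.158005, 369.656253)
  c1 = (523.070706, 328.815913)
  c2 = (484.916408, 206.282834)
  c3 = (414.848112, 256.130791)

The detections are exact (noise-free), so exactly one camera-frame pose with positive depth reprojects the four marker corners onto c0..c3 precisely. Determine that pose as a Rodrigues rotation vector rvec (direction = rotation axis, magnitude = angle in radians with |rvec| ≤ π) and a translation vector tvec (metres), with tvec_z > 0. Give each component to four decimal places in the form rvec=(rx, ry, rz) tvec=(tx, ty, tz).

rvec=(-0.0370, 0.6553, -0.4290) tvec=(0.2999, 0.0996, 1.3792)

Intrinsics K: fx=588.1, fy=866.5, cx=338.1, cy=227.9
Marker side s = 0.203 m; corners in marker frame (Z=0):
  M0 = (-0.1015, +0.1015, 0)
  M1 = (+0.1015, +0.1015, 0)
  M2 = (+0.1015, -0.1015, 0)
  M3 = (-0.1015, -0.1015, 0)
Detected image corners:
  c0 = (448.158005, 369.656253) px
  c1 = (523.070706, 328.815913) px
  c2 = (484.916408, 206.282834) px
  c3 = (414.848112, 256.130791) px
Planar DLT: solve 8×8 A·h = b for H (H[2,2]=1):
  H  [+159.36182 +118.91974 +465.97487]
  H  [-346.23888 +545.36233 +290.46886]
  H  [-0.42242 -0.12098 +1.00000]
B = K⁻¹H; ‖b₁‖=0.725040, ‖b₂‖=0.725040; λ = 2/(‖b₁‖+‖b₂‖) = 1.379234, sign → tz>0 ⇒ λ=+1.379234
r₁ = λ·B[:,0] = (+0.70869,-0.39788,-0.58262); r₂ = λ·B[:,1] = (+0.37482,+0.91196,-0.16686)
r₃ = r₁×r₂ = (+0.59772,-0.10013,+0.79543); SVD([r₁ r₂ r₃]) → R = UVᵀ:
  R  [+0.70869 +0.37482 +0.59772]
  R  [-0.39788 +0.91196 -0.10013]
  R  [-0.58262 -0.16686 +0.79543]
t = (+0.29990, +0.09959, +1.37923) m
tr R = 2.416078; θ = arccos((tr R − 1)/2) = 0.784079 rad = 44.924°
axis k = ((R−Rᵀ)₃₂, (R−Rᵀ)₁₃, (R−Rᵀ)₂₁) / (2 sinθ) = (-0.047251, +0.835727, -0.547109)
rvec = θ·k = (-0.037049, +0.655276, -0.428976)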